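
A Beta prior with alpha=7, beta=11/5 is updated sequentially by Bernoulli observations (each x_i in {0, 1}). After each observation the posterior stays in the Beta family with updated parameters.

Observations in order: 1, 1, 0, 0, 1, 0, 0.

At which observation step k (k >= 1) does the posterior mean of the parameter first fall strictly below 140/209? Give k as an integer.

k = 6

obs 1: x=1 → posterior Beta(8, 11/5)
obs 2: x=1 → posterior Beta(9, 11/5)
obs 3: x=0 → posterior Beta(9, 16/5)
obs 4: x=0 → posterior Beta(9, 21/5)
obs 5: x=1 → posterior Beta(10, 21/5)
obs 6: x=0 → posterior Beta(10, 26/5)
obs 7: x=0 → posterior Beta(10, 31/5)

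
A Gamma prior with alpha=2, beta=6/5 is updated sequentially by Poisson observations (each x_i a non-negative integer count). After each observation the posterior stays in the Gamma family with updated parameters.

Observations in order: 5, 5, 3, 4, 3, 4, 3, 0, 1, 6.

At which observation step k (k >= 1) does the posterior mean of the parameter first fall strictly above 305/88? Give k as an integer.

obs 1: x=5 → posterior Gamma(7, 11/5)
obs 2: x=5 → posterior Gamma(12, 16/5)
obs 3: x=3 → posterior Gamma(15, 21/5)
obs 4: x=4 → posterior Gamma(19, 26/5)
obs 5: x=3 → posterior Gamma(22, 31/5)
obs 6: x=4 → posterior Gamma(26, 36/5)
obs 7: x=3 → posterior Gamma(29, 41/5)
obs 8: x=0 → posterior Gamma(29, 46/5)
obs 9: x=1 → posterior Gamma(30, 51/5)
obs 10: x=6 → posterior Gamma(36, 56/5)

k = 2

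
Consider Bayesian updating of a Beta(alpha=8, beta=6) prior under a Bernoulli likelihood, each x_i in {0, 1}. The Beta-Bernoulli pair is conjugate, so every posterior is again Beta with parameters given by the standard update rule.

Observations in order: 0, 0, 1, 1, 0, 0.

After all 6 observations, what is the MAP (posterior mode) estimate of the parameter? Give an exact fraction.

obs 1: x=0 → posterior Beta(8, 7)
obs 2: x=0 → posterior Beta(8, 8)
obs 3: x=1 → posterior Beta(9, 8)
obs 4: x=1 → posterior Beta(10, 8)
obs 5: x=0 → posterior Beta(10, 9)
obs 6: x=0 → posterior Beta(10, 10)

1/2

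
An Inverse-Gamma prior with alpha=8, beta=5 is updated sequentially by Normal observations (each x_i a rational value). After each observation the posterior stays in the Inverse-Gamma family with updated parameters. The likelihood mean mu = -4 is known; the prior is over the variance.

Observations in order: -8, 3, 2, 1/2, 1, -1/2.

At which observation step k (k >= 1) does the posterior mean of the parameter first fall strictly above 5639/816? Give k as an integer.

k = 4

obs 1: x=-8 → posterior Inverse-Gamma(17/2, 13)
obs 2: x=3 → posterior Inverse-Gamma(9, 75/2)
obs 3: x=2 → posterior Inverse-Gamma(19/2, 111/2)
obs 4: x=1/2 → posterior Inverse-Gamma(10, 525/8)
obs 5: x=1 → posterior Inverse-Gamma(21/2, 625/8)
obs 6: x=-1/2 → posterior Inverse-Gamma(11, 337/4)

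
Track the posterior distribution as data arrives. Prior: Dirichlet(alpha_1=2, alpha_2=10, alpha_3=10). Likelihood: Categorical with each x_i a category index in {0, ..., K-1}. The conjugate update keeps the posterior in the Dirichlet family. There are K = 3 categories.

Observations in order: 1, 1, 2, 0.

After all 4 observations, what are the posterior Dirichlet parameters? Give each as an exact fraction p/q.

alpha_1=3, alpha_2=12, alpha_3=11

obs 1: x=1 → posterior Dirichlet(2, 11, 10)
obs 2: x=1 → posterior Dirichlet(2, 12, 10)
obs 3: x=2 → posterior Dirichlet(2, 12, 11)
obs 4: x=0 → posterior Dirichlet(3, 12, 11)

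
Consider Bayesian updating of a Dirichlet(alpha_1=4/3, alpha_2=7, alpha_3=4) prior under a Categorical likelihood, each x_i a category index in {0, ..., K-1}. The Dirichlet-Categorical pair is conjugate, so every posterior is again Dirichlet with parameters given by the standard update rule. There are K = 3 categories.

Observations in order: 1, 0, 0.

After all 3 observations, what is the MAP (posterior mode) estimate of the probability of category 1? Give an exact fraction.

obs 1: x=1 → posterior Dirichlet(4/3, 8, 4)
obs 2: x=0 → posterior Dirichlet(7/3, 8, 4)
obs 3: x=0 → posterior Dirichlet(10/3, 8, 4)

21/37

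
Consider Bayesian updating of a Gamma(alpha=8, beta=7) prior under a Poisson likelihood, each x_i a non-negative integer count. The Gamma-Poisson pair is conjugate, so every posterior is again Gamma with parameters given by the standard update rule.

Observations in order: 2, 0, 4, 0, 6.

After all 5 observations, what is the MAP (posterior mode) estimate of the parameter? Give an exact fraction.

obs 1: x=2 → posterior Gamma(10, 8)
obs 2: x=0 → posterior Gamma(10, 9)
obs 3: x=4 → posterior Gamma(14, 10)
obs 4: x=0 → posterior Gamma(14, 11)
obs 5: x=6 → posterior Gamma(20, 12)

19/12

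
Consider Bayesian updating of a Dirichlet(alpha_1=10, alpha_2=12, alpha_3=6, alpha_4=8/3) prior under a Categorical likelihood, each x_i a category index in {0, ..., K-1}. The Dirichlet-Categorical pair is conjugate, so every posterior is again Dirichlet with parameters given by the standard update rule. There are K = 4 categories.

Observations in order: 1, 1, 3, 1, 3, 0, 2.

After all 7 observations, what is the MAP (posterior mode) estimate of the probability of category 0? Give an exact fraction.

30/101

obs 1: x=1 → posterior Dirichlet(10, 13, 6, 8/3)
obs 2: x=1 → posterior Dirichlet(10, 14, 6, 8/3)
obs 3: x=3 → posterior Dirichlet(10, 14, 6, 11/3)
obs 4: x=1 → posterior Dirichlet(10, 15, 6, 11/3)
obs 5: x=3 → posterior Dirichlet(10, 15, 6, 14/3)
obs 6: x=0 → posterior Dirichlet(11, 15, 6, 14/3)
obs 7: x=2 → posterior Dirichlet(11, 15, 7, 14/3)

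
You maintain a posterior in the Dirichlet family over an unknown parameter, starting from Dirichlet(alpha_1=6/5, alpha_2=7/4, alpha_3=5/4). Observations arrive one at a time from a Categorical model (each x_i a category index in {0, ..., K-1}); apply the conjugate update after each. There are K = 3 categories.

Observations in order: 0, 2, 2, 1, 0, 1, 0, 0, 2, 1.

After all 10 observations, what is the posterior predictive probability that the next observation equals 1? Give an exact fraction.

95/284

obs 1: x=0 → posterior Dirichlet(11/5, 7/4, 5/4)
obs 2: x=2 → posterior Dirichlet(11/5, 7/4, 9/4)
obs 3: x=2 → posterior Dirichlet(11/5, 7/4, 13/4)
obs 4: x=1 → posterior Dirichlet(11/5, 11/4, 13/4)
obs 5: x=0 → posterior Dirichlet(16/5, 11/4, 13/4)
obs 6: x=1 → posterior Dirichlet(16/5, 15/4, 13/4)
obs 7: x=0 → posterior Dirichlet(21/5, 15/4, 13/4)
obs 8: x=0 → posterior Dirichlet(26/5, 15/4, 13/4)
obs 9: x=2 → posterior Dirichlet(26/5, 15/4, 17/4)
obs 10: x=1 → posterior Dirichlet(26/5, 19/4, 17/4)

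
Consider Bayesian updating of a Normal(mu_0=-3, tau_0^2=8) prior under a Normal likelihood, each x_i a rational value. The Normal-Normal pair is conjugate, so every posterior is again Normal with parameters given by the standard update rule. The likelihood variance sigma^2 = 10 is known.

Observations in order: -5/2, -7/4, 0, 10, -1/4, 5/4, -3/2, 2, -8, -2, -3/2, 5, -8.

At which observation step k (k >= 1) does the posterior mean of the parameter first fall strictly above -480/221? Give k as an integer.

k = 3

obs 1: x=-5/2 → posterior Normal(-25/9, 40/9)
obs 2: x=-7/4 → posterior Normal(-32/13, 40/13)
obs 3: x=0 → posterior Normal(-32/17, 40/17)
obs 4: x=10 → posterior Normal(8/21, 40/21)
obs 5: x=-1/4 → posterior Normal(7/25, 8/5)
obs 6: x=5/4 → posterior Normal(12/29, 40/29)
obs 7: x=-3/2 → posterior Normal(2/11, 40/33)
obs 8: x=2 → posterior Normal(14/37, 40/37)
obs 9: x=-8 → posterior Normal(-18/41, 40/41)
obs 10: x=-2 → posterior Normal(-26/45, 8/9)
obs 11: x=-3/2 → posterior Normal(-32/49, 40/49)
obs 12: x=5 → posterior Normal(-12/53, 40/53)
obs 13: x=-8 → posterior Normal(-44/57, 40/57)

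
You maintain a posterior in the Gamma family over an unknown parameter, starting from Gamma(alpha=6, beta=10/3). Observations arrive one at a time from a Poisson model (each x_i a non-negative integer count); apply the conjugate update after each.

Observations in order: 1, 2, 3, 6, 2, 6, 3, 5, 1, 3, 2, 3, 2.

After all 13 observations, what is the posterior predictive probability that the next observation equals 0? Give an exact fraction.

11450477594321044359340126713545146077054004823284978858214566372120240027249/166016197950437915522400688834127652184846307482916315425802111216087656824832

obs 1: x=1 → posterior Gamma(7, 13/3)
obs 2: x=2 → posterior Gamma(9, 16/3)
obs 3: x=3 → posterior Gamma(12, 19/3)
obs 4: x=6 → posterior Gamma(18, 22/3)
obs 5: x=2 → posterior Gamma(20, 25/3)
obs 6: x=6 → posterior Gamma(26, 28/3)
obs 7: x=3 → posterior Gamma(29, 31/3)
obs 8: x=5 → posterior Gamma(34, 34/3)
obs 9: x=1 → posterior Gamma(35, 37/3)
obs 10: x=3 → posterior Gamma(38, 40/3)
obs 11: x=2 → posterior Gamma(40, 43/3)
obs 12: x=3 → posterior Gamma(43, 46/3)
obs 13: x=2 → posterior Gamma(45, 49/3)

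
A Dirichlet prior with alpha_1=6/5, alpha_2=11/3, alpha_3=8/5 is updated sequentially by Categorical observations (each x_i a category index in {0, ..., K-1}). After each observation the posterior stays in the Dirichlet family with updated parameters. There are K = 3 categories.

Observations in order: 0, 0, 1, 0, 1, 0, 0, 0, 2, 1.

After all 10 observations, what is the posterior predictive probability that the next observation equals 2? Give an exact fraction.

obs 1: x=0 → posterior Dirichlet(11/5, 11/3, 8/5)
obs 2: x=0 → posterior Dirichlet(16/5, 11/3, 8/5)
obs 3: x=1 → posterior Dirichlet(16/5, 14/3, 8/5)
obs 4: x=0 → posterior Dirichlet(21/5, 14/3, 8/5)
obs 5: x=1 → posterior Dirichlet(21/5, 17/3, 8/5)
obs 6: x=0 → posterior Dirichlet(26/5, 17/3, 8/5)
obs 7: x=0 → posterior Dirichlet(31/5, 17/3, 8/5)
obs 8: x=0 → posterior Dirichlet(36/5, 17/3, 8/5)
obs 9: x=2 → posterior Dirichlet(36/5, 17/3, 13/5)
obs 10: x=1 → posterior Dirichlet(36/5, 20/3, 13/5)

3/19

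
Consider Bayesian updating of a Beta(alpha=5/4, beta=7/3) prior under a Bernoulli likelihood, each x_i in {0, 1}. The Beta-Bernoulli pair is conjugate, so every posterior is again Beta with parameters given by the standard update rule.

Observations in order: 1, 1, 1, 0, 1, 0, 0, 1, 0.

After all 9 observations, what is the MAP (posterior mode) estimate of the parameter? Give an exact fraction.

63/127

obs 1: x=1 → posterior Beta(9/4, 7/3)
obs 2: x=1 → posterior Beta(13/4, 7/3)
obs 3: x=1 → posterior Beta(17/4, 7/3)
obs 4: x=0 → posterior Beta(17/4, 10/3)
obs 5: x=1 → posterior Beta(21/4, 10/3)
obs 6: x=0 → posterior Beta(21/4, 13/3)
obs 7: x=0 → posterior Beta(21/4, 16/3)
obs 8: x=1 → posterior Beta(25/4, 16/3)
obs 9: x=0 → posterior Beta(25/4, 19/3)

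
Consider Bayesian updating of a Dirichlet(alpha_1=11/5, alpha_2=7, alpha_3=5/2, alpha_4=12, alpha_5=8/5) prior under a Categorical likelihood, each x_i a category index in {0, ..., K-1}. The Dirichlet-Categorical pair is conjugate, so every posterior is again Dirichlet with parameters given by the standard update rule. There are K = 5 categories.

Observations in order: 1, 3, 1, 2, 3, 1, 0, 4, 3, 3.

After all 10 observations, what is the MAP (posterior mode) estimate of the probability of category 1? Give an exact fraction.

obs 1: x=1 → posterior Dirichlet(11/5, 8, 5/2, 12, 8/5)
obs 2: x=3 → posterior Dirichlet(11/5, 8, 5/2, 13, 8/5)
obs 3: x=1 → posterior Dirichlet(11/5, 9, 5/2, 13, 8/5)
obs 4: x=2 → posterior Dirichlet(11/5, 9, 7/2, 13, 8/5)
obs 5: x=3 → posterior Dirichlet(11/5, 9, 7/2, 14, 8/5)
obs 6: x=1 → posterior Dirichlet(11/5, 10, 7/2, 14, 8/5)
obs 7: x=0 → posterior Dirichlet(16/5, 10, 7/2, 14, 8/5)
obs 8: x=4 → posterior Dirichlet(16/5, 10, 7/2, 14, 13/5)
obs 9: x=3 → posterior Dirichlet(16/5, 10, 7/2, 15, 13/5)
obs 10: x=3 → posterior Dirichlet(16/5, 10, 7/2, 16, 13/5)

30/101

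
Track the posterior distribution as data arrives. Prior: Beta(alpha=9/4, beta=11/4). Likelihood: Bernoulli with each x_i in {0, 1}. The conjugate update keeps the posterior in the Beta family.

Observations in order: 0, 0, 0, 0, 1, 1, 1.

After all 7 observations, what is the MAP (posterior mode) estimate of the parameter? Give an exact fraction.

17/40

obs 1: x=0 → posterior Beta(9/4, 15/4)
obs 2: x=0 → posterior Beta(9/4, 19/4)
obs 3: x=0 → posterior Beta(9/4, 23/4)
obs 4: x=0 → posterior Beta(9/4, 27/4)
obs 5: x=1 → posterior Beta(13/4, 27/4)
obs 6: x=1 → posterior Beta(17/4, 27/4)
obs 7: x=1 → posterior Beta(21/4, 27/4)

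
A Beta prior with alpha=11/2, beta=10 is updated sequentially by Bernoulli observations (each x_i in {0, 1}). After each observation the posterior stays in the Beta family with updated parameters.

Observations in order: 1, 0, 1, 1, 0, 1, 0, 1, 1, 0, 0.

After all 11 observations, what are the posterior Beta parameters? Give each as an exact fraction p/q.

alpha=23/2, beta=15

obs 1: x=1 → posterior Beta(13/2, 10)
obs 2: x=0 → posterior Beta(13/2, 11)
obs 3: x=1 → posterior Beta(15/2, 11)
obs 4: x=1 → posterior Beta(17/2, 11)
obs 5: x=0 → posterior Beta(17/2, 12)
obs 6: x=1 → posterior Beta(19/2, 12)
obs 7: x=0 → posterior Beta(19/2, 13)
obs 8: x=1 → posterior Beta(21/2, 13)
obs 9: x=1 → posterior Beta(23/2, 13)
obs 10: x=0 → posterior Beta(23/2, 14)
obs 11: x=0 → posterior Beta(23/2, 15)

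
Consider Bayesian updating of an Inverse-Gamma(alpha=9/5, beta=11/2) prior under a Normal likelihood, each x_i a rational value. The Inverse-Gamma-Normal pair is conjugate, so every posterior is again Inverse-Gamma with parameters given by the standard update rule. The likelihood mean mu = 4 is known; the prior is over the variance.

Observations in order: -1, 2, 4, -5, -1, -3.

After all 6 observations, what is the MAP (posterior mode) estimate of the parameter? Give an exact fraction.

obs 1: x=-1 → posterior Inverse-Gamma(23/10, 18)
obs 2: x=2 → posterior Inverse-Gamma(14/5, 20)
obs 3: x=4 → posterior Inverse-Gamma(33/10, 20)
obs 4: x=-5 → posterior Inverse-Gamma(19/5, 121/2)
obs 5: x=-1 → posterior Inverse-Gamma(43/10, 73)
obs 6: x=-3 → posterior Inverse-Gamma(24/5, 195/2)

975/58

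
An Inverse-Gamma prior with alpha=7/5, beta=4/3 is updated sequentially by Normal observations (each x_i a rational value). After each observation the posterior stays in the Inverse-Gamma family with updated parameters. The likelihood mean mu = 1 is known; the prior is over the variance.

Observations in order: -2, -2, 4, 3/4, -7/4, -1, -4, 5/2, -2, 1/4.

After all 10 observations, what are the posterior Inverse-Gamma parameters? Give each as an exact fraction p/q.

alpha=32/5, beta=3749/96

obs 1: x=-2 → posterior Inverse-Gamma(19/10, 35/6)
obs 2: x=-2 → posterior Inverse-Gamma(12/5, 31/3)
obs 3: x=4 → posterior Inverse-Gamma(29/10, 89/6)
obs 4: x=3/4 → posterior Inverse-Gamma(17/5, 1427/96)
obs 5: x=-7/4 → posterior Inverse-Gamma(39/10, 895/48)
obs 6: x=-1 → posterior Inverse-Gamma(22/5, 991/48)
obs 7: x=-4 → posterior Inverse-Gamma(49/10, 1591/48)
obs 8: x=5/2 → posterior Inverse-Gamma(27/5, 1645/48)
obs 9: x=-2 → posterior Inverse-Gamma(59/10, 1861/48)
obs 10: x=1/4 → posterior Inverse-Gamma(32/5, 3749/96)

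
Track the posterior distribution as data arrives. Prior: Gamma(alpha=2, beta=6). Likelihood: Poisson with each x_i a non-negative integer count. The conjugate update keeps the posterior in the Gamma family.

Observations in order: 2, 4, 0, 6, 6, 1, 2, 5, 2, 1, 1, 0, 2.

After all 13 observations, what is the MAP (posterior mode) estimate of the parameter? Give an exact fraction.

33/19

obs 1: x=2 → posterior Gamma(4, 7)
obs 2: x=4 → posterior Gamma(8, 8)
obs 3: x=0 → posterior Gamma(8, 9)
obs 4: x=6 → posterior Gamma(14, 10)
obs 5: x=6 → posterior Gamma(20, 11)
obs 6: x=1 → posterior Gamma(21, 12)
obs 7: x=2 → posterior Gamma(23, 13)
obs 8: x=5 → posterior Gamma(28, 14)
obs 9: x=2 → posterior Gamma(30, 15)
obs 10: x=1 → posterior Gamma(31, 16)
obs 11: x=1 → posterior Gamma(32, 17)
obs 12: x=0 → posterior Gamma(32, 18)
obs 13: x=2 → posterior Gamma(34, 19)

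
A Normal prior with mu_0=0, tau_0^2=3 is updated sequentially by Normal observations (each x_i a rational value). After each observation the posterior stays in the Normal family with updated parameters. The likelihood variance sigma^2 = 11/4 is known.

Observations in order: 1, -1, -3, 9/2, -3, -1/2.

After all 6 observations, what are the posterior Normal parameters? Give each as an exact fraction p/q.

mu_0=-24/83, tau_0^2=33/83

obs 1: x=1 → posterior Normal(12/23, 33/23)
obs 2: x=-1 → posterior Normal(0, 33/35)
obs 3: x=-3 → posterior Normal(-36/47, 33/47)
obs 4: x=9/2 → posterior Normal(18/59, 33/59)
obs 5: x=-3 → posterior Normal(-18/71, 33/71)
obs 6: x=-1/2 → posterior Normal(-24/83, 33/83)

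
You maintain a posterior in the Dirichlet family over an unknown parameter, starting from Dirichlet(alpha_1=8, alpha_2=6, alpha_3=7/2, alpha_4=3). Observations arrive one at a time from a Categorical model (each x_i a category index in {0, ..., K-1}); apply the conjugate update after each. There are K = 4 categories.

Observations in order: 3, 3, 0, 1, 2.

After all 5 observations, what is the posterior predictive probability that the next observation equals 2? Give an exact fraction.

3/17

obs 1: x=3 → posterior Dirichlet(8, 6, 7/2, 4)
obs 2: x=3 → posterior Dirichlet(8, 6, 7/2, 5)
obs 3: x=0 → posterior Dirichlet(9, 6, 7/2, 5)
obs 4: x=1 → posterior Dirichlet(9, 7, 7/2, 5)
obs 5: x=2 → posterior Dirichlet(9, 7, 9/2, 5)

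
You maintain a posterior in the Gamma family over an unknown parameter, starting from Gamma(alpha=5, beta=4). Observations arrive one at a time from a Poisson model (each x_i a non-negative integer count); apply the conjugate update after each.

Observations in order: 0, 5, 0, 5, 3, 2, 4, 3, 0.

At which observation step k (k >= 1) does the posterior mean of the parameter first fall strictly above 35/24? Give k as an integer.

obs 1: x=0 → posterior Gamma(5, 5)
obs 2: x=5 → posterior Gamma(10, 6)
obs 3: x=0 → posterior Gamma(10, 7)
obs 4: x=5 → posterior Gamma(15, 8)
obs 5: x=3 → posterior Gamma(18, 9)
obs 6: x=2 → posterior Gamma(20, 10)
obs 7: x=4 → posterior Gamma(24, 11)
obs 8: x=3 → posterior Gamma(27, 12)
obs 9: x=0 → posterior Gamma(27, 13)

k = 2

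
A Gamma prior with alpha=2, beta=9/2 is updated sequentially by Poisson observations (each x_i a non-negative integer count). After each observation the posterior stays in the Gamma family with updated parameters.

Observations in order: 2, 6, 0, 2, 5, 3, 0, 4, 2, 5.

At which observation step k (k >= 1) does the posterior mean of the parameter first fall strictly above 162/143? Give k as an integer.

k = 2

obs 1: x=2 → posterior Gamma(4, 11/2)
obs 2: x=6 → posterior Gamma(10, 13/2)
obs 3: x=0 → posterior Gamma(10, 15/2)
obs 4: x=2 → posterior Gamma(12, 17/2)
obs 5: x=5 → posterior Gamma(17, 19/2)
obs 6: x=3 → posterior Gamma(20, 21/2)
obs 7: x=0 → posterior Gamma(20, 23/2)
obs 8: x=4 → posterior Gamma(24, 25/2)
obs 9: x=2 → posterior Gamma(26, 27/2)
obs 10: x=5 → posterior Gamma(31, 29/2)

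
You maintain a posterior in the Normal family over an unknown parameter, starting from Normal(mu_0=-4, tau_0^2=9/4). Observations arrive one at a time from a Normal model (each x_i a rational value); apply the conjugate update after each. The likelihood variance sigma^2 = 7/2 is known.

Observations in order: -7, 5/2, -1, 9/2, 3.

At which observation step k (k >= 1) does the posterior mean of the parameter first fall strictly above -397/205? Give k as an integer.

k = 4

obs 1: x=-7 → posterior Normal(-119/23, 63/46)
obs 2: x=5/2 → posterior Normal(-193/64, 63/64)
obs 3: x=-1 → posterior Normal(-211/82, 63/82)
obs 4: x=9/2 → posterior Normal(-13/10, 63/100)
obs 5: x=3 → posterior Normal(-38/59, 63/118)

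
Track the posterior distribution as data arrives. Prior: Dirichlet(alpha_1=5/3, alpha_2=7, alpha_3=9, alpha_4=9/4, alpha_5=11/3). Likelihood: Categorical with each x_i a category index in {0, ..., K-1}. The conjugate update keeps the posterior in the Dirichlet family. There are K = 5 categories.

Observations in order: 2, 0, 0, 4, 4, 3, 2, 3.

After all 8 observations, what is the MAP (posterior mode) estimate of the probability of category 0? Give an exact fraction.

obs 1: x=2 → posterior Dirichlet(5/3, 7, 10, 9/4, 11/3)
obs 2: x=0 → posterior Dirichlet(8/3, 7, 10, 9/4, 11/3)
obs 3: x=0 → posterior Dirichlet(11/3, 7, 10, 9/4, 11/3)
obs 4: x=4 → posterior Dirichlet(11/3, 7, 10, 9/4, 14/3)
obs 5: x=4 → posterior Dirichlet(11/3, 7, 10, 9/4, 17/3)
obs 6: x=3 → posterior Dirichlet(11/3, 7, 10, 13/4, 17/3)
obs 7: x=2 → posterior Dirichlet(11/3, 7, 11, 13/4, 17/3)
obs 8: x=3 → posterior Dirichlet(11/3, 7, 11, 17/4, 17/3)

32/319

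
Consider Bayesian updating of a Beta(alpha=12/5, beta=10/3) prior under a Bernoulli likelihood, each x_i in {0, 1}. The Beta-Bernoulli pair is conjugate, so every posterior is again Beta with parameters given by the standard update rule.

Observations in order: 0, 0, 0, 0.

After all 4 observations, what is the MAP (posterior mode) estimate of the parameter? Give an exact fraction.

obs 1: x=0 → posterior Beta(12/5, 13/3)
obs 2: x=0 → posterior Beta(12/5, 16/3)
obs 3: x=0 → posterior Beta(12/5, 19/3)
obs 4: x=0 → posterior Beta(12/5, 22/3)

21/116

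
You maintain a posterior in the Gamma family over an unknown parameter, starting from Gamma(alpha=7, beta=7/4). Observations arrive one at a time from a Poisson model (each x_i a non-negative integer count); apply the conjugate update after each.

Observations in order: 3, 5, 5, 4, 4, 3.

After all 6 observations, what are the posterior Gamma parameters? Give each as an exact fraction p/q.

alpha=31, beta=31/4

obs 1: x=3 → posterior Gamma(10, 11/4)
obs 2: x=5 → posterior Gamma(15, 15/4)
obs 3: x=5 → posterior Gamma(20, 19/4)
obs 4: x=4 → posterior Gamma(24, 23/4)
obs 5: x=4 → posterior Gamma(28, 27/4)
obs 6: x=3 → posterior Gamma(31, 31/4)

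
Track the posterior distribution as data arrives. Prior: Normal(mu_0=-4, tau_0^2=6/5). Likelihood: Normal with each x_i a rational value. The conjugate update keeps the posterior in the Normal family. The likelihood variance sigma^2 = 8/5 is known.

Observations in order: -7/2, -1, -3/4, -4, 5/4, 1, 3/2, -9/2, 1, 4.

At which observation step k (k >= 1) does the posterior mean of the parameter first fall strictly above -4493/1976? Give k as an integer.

k = 5

obs 1: x=-7/2 → posterior Normal(-53/14, 24/35)
obs 2: x=-1 → posterior Normal(-59/20, 12/25)
obs 3: x=-3/4 → posterior Normal(-127/52, 24/65)
obs 4: x=-4 → posterior Normal(-175/64, 3/10)
obs 5: x=5/4 → posterior Normal(-40/19, 24/95)
obs 6: x=1 → posterior Normal(-37/22, 12/55)
obs 7: x=3/2 → posterior Normal(-13/10, 24/125)
obs 8: x=-9/2 → posterior Normal(-23/14, 6/35)
obs 9: x=1 → posterior Normal(-43/31, 24/155)
obs 10: x=4 → posterior Normal(-31/34, 12/85)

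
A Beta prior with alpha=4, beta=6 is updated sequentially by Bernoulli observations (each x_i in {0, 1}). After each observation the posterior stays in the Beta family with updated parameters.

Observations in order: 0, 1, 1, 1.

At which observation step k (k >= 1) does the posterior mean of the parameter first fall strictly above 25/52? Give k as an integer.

obs 1: x=0 → posterior Beta(4, 7)
obs 2: x=1 → posterior Beta(5, 7)
obs 3: x=1 → posterior Beta(6, 7)
obs 4: x=1 → posterior Beta(7, 7)

k = 4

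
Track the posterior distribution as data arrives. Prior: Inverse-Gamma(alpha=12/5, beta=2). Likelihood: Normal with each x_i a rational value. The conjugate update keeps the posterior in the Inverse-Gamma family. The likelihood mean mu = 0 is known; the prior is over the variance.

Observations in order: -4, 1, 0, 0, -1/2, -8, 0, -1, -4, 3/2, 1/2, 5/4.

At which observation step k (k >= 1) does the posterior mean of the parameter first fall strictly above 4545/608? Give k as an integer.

obs 1: x=-4 → posterior Inverse-Gamma(29/10, 10)
obs 2: x=1 → posterior Inverse-Gamma(17/5, 21/2)
obs 3: x=0 → posterior Inverse-Gamma(39/10, 21/2)
obs 4: x=0 → posterior Inverse-Gamma(22/5, 21/2)
obs 5: x=-1/2 → posterior Inverse-Gamma(49/10, 85/8)
obs 6: x=-8 → posterior Inverse-Gamma(27/5, 341/8)
obs 7: x=0 → posterior Inverse-Gamma(59/10, 341/8)
obs 8: x=-1 → posterior Inverse-Gamma(32/5, 345/8)
obs 9: x=-4 → posterior Inverse-Gamma(69/10, 409/8)
obs 10: x=3/2 → posterior Inverse-Gamma(37/5, 209/4)
obs 11: x=1/2 → posterior Inverse-Gamma(79/10, 419/8)
obs 12: x=5/4 → posterior Inverse-Gamma(42/5, 1701/32)

k = 6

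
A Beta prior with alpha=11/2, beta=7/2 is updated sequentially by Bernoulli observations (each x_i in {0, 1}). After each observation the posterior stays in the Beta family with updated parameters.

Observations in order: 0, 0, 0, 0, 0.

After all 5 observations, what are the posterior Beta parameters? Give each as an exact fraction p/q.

obs 1: x=0 → posterior Beta(11/2, 9/2)
obs 2: x=0 → posterior Beta(11/2, 11/2)
obs 3: x=0 → posterior Beta(11/2, 13/2)
obs 4: x=0 → posterior Beta(11/2, 15/2)
obs 5: x=0 → posterior Beta(11/2, 17/2)

alpha=11/2, beta=17/2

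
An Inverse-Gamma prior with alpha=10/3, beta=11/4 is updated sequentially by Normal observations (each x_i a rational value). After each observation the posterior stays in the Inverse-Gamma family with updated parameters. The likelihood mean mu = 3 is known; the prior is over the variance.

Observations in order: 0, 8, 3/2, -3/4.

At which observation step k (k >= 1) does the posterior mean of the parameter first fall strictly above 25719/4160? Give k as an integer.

k = 4

obs 1: x=0 → posterior Inverse-Gamma(23/6, 29/4)
obs 2: x=8 → posterior Inverse-Gamma(13/3, 79/4)
obs 3: x=3/2 → posterior Inverse-Gamma(29/6, 167/8)
obs 4: x=-3/4 → posterior Inverse-Gamma(16/3, 893/32)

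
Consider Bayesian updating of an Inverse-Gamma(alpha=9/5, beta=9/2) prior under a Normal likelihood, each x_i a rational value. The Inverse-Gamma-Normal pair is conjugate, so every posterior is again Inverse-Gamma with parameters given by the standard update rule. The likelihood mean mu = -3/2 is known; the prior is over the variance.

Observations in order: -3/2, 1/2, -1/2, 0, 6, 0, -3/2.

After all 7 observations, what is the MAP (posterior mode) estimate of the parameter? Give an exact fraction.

1495/252

obs 1: x=-3/2 → posterior Inverse-Gamma(23/10, 9/2)
obs 2: x=1/2 → posterior Inverse-Gamma(14/5, 13/2)
obs 3: x=-1/2 → posterior Inverse-Gamma(33/10, 7)
obs 4: x=0 → posterior Inverse-Gamma(19/5, 65/8)
obs 5: x=6 → posterior Inverse-Gamma(43/10, 145/4)
obs 6: x=0 → posterior Inverse-Gamma(24/5, 299/8)
obs 7: x=-3/2 → posterior Inverse-Gamma(53/10, 299/8)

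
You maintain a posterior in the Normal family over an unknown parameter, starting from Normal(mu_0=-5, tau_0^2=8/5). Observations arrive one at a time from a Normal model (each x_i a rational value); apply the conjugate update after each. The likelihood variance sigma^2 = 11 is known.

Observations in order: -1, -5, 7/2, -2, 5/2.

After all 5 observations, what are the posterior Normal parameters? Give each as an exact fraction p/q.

mu_0=-291/95, tau_0^2=88/95

obs 1: x=-1 → posterior Normal(-283/63, 88/63)
obs 2: x=-5 → posterior Normal(-323/71, 88/71)
obs 3: x=7/2 → posterior Normal(-295/79, 88/79)
obs 4: x=-2 → posterior Normal(-311/87, 88/87)
obs 5: x=5/2 → posterior Normal(-291/95, 88/95)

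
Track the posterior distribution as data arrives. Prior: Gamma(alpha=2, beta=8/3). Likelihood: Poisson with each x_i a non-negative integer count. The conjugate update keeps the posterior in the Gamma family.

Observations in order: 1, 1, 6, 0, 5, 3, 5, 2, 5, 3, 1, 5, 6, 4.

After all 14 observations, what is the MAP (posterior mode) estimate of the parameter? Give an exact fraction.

72/25

obs 1: x=1 → posterior Gamma(3, 11/3)
obs 2: x=1 → posterior Gamma(4, 14/3)
obs 3: x=6 → posterior Gamma(10, 17/3)
obs 4: x=0 → posterior Gamma(10, 20/3)
obs 5: x=5 → posterior Gamma(15, 23/3)
obs 6: x=3 → posterior Gamma(18, 26/3)
obs 7: x=5 → posterior Gamma(23, 29/3)
obs 8: x=2 → posterior Gamma(25, 32/3)
obs 9: x=5 → posterior Gamma(30, 35/3)
obs 10: x=3 → posterior Gamma(33, 38/3)
obs 11: x=1 → posterior Gamma(34, 41/3)
obs 12: x=5 → posterior Gamma(39, 44/3)
obs 13: x=6 → posterior Gamma(45, 47/3)
obs 14: x=4 → posterior Gamma(49, 50/3)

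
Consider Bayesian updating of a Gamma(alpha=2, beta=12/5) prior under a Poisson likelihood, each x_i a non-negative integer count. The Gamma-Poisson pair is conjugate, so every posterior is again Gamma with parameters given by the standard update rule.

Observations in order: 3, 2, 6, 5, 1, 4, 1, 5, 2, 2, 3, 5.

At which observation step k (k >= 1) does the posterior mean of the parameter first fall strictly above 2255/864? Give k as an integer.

obs 1: x=3 → posterior Gamma(5, 17/5)
obs 2: x=2 → posterior Gamma(7, 22/5)
obs 3: x=6 → posterior Gamma(13, 27/5)
obs 4: x=5 → posterior Gamma(18, 32/5)
obs 5: x=1 → posterior Gamma(19, 37/5)
obs 6: x=4 → posterior Gamma(23, 42/5)
obs 7: x=1 → posterior Gamma(24, 47/5)
obs 8: x=5 → posterior Gamma(29, 52/5)
obs 9: x=2 → posterior Gamma(31, 57/5)
obs 10: x=2 → posterior Gamma(33, 62/5)
obs 11: x=3 → posterior Gamma(36, 67/5)
obs 12: x=5 → posterior Gamma(41, 72/5)

k = 4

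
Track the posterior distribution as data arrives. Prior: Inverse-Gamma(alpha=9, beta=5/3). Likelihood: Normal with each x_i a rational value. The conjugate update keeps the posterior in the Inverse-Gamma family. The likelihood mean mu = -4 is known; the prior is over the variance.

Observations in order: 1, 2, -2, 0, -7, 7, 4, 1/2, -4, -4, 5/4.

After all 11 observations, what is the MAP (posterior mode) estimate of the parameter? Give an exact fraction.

obs 1: x=1 → posterior Inverse-Gamma(19/2, 85/6)
obs 2: x=2 → posterior Inverse-Gamma(10, 193/6)
obs 3: x=-2 → posterior Inverse-Gamma(21/2, 205/6)
obs 4: x=0 → posterior Inverse-Gamma(11, 253/6)
obs 5: x=-7 → posterior Inverse-Gamma(23/2, 140/3)
obs 6: x=7 → posterior Inverse-Gamma(12, 643/6)
obs 7: x=4 → posterior Inverse-Gamma(25/2, 835/6)
obs 8: x=1/2 → posterior Inverse-Gamma(13, 3583/24)
obs 9: x=-4 → posterior Inverse-Gamma(27/2, 3583/24)
obs 10: x=-4 → posterior Inverse-Gamma(14, 3583/24)
obs 11: x=5/4 → posterior Inverse-Gamma(29/2, 15655/96)

505/48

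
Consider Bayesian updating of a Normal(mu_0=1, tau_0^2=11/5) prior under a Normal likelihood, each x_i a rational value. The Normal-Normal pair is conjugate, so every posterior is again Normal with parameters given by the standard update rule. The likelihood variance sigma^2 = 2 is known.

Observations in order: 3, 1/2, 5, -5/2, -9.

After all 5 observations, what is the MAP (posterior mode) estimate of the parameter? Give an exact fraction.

obs 1: x=3 → posterior Normal(43/21, 22/21)
obs 2: x=1/2 → posterior Normal(97/64, 11/16)
obs 3: x=5 → posterior Normal(207/86, 22/43)
obs 4: x=-5/2 → posterior Normal(38/27, 11/27)
obs 5: x=-9 → posterior Normal(-23/65, 22/65)

-23/65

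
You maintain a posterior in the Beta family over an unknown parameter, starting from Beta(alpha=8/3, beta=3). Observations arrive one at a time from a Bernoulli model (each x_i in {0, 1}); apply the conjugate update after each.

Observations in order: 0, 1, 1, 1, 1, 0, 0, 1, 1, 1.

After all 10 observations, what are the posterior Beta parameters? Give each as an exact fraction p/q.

alpha=29/3, beta=6

obs 1: x=0 → posterior Beta(8/3, 4)
obs 2: x=1 → posterior Beta(11/3, 4)
obs 3: x=1 → posterior Beta(14/3, 4)
obs 4: x=1 → posterior Beta(17/3, 4)
obs 5: x=1 → posterior Beta(20/3, 4)
obs 6: x=0 → posterior Beta(20/3, 5)
obs 7: x=0 → posterior Beta(20/3, 6)
obs 8: x=1 → posterior Beta(23/3, 6)
obs 9: x=1 → posterior Beta(26/3, 6)
obs 10: x=1 → posterior Beta(29/3, 6)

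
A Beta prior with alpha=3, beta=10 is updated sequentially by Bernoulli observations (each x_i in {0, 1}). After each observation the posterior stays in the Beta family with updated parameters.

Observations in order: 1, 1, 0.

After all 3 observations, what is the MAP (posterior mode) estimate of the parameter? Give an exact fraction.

2/7

obs 1: x=1 → posterior Beta(4, 10)
obs 2: x=1 → posterior Beta(5, 10)
obs 3: x=0 → posterior Beta(5, 11)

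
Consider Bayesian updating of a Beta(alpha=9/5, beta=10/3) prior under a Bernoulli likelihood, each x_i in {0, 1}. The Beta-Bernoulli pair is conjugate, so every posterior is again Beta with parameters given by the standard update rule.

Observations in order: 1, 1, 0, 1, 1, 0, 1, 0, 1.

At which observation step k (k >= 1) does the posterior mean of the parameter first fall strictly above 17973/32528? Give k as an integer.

k = 5

obs 1: x=1 → posterior Beta(14/5, 10/3)
obs 2: x=1 → posterior Beta(19/5, 10/3)
obs 3: x=0 → posterior Beta(19/5, 13/3)
obs 4: x=1 → posterior Beta(24/5, 13/3)
obs 5: x=1 → posterior Beta(29/5, 13/3)
obs 6: x=0 → posterior Beta(29/5, 16/3)
obs 7: x=1 → posterior Beta(34/5, 16/3)
obs 8: x=0 → posterior Beta(34/5, 19/3)
obs 9: x=1 → posterior Beta(39/5, 19/3)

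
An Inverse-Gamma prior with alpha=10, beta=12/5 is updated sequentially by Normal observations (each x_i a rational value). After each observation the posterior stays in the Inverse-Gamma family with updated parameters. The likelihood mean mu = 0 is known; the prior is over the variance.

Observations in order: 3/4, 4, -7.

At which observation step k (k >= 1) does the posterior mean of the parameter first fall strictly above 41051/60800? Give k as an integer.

k = 2

obs 1: x=3/4 → posterior Inverse-Gamma(21/2, 429/160)
obs 2: x=4 → posterior Inverse-Gamma(11, 1709/160)
obs 3: x=-7 → posterior Inverse-Gamma(23/2, 5629/160)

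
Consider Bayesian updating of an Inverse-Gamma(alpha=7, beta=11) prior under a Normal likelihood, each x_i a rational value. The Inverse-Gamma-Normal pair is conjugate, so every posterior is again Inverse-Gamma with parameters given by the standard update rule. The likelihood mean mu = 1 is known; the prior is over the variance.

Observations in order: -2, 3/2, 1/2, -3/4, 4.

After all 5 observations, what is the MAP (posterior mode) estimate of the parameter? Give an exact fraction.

697/336

obs 1: x=-2 → posterior Inverse-Gamma(15/2, 31/2)
obs 2: x=3/2 → posterior Inverse-Gamma(8, 125/8)
obs 3: x=1/2 → posterior Inverse-Gamma(17/2, 63/4)
obs 4: x=-3/4 → posterior Inverse-Gamma(9, 553/32)
obs 5: x=4 → posterior Inverse-Gamma(19/2, 697/32)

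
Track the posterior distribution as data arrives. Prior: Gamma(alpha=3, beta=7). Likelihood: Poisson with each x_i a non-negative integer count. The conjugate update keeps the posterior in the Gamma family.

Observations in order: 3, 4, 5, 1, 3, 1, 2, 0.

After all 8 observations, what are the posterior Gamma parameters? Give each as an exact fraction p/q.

alpha=22, beta=15

obs 1: x=3 → posterior Gamma(6, 8)
obs 2: x=4 → posterior Gamma(10, 9)
obs 3: x=5 → posterior Gamma(15, 10)
obs 4: x=1 → posterior Gamma(16, 11)
obs 5: x=3 → posterior Gamma(19, 12)
obs 6: x=1 → posterior Gamma(20, 13)
obs 7: x=2 → posterior Gamma(22, 14)
obs 8: x=0 → posterior Gamma(22, 15)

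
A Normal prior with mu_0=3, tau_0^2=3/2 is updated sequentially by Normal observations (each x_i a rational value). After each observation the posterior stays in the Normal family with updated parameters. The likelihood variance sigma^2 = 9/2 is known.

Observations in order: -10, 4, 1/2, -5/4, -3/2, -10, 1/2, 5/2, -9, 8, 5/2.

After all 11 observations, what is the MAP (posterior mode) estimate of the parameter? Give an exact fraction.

obs 1: x=-10 → posterior Normal(-1/4, 9/8)
obs 2: x=4 → posterior Normal(3/5, 9/10)
obs 3: x=1/2 → posterior Normal(7/12, 3/4)
obs 4: x=-5/4 → posterior Normal(9/28, 9/14)
obs 5: x=-3/2 → posterior Normal(3/32, 9/16)
obs 6: x=-10 → posterior Normal(-37/36, 1/2)
obs 7: x=1/2 → posterior Normal(-7/8, 9/20)
obs 8: x=5/2 → posterior Normal(-25/44, 9/22)
obs 9: x=-9 → posterior Normal(-61/48, 3/8)
obs 10: x=8 → posterior Normal(-29/52, 9/26)
obs 11: x=5/2 → posterior Normal(-19/56, 9/28)

-19/56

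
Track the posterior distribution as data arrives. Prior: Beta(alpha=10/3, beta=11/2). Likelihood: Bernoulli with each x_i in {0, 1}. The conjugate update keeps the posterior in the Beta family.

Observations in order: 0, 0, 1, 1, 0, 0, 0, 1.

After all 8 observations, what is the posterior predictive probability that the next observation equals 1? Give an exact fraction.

38/101

obs 1: x=0 → posterior Beta(10/3, 13/2)
obs 2: x=0 → posterior Beta(10/3, 15/2)
obs 3: x=1 → posterior Beta(13/3, 15/2)
obs 4: x=1 → posterior Beta(16/3, 15/2)
obs 5: x=0 → posterior Beta(16/3, 17/2)
obs 6: x=0 → posterior Beta(16/3, 19/2)
obs 7: x=0 → posterior Beta(16/3, 21/2)
obs 8: x=1 → posterior Beta(19/3, 21/2)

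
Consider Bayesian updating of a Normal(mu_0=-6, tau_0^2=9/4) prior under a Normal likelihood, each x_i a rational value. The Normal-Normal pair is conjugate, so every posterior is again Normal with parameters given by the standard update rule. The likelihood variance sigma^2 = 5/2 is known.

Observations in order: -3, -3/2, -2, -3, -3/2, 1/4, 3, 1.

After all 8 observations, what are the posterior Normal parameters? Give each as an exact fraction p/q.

obs 1: x=-3 → posterior Normal(-87/19, 45/38)
obs 2: x=-3/2 → posterior Normal(-201/56, 45/56)
obs 3: x=-2 → posterior Normal(-237/74, 45/74)
obs 4: x=-3 → posterior Normal(-291/92, 45/92)
obs 5: x=-3/2 → posterior Normal(-159/55, 9/22)
obs 6: x=1/4 → posterior Normal(-627/256, 45/128)
obs 7: x=3 → posterior Normal(-519/292, 45/146)
obs 8: x=1 → posterior Normal(-483/328, 45/164)

mu_0=-483/328, tau_0^2=45/164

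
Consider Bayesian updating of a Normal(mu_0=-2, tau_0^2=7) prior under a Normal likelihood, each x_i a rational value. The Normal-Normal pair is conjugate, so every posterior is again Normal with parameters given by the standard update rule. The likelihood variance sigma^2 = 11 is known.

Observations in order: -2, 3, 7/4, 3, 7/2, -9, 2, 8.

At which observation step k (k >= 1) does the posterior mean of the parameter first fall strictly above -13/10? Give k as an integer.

k = 2

obs 1: x=-2 → posterior Normal(-2, 77/18)
obs 2: x=3 → posterior Normal(-3/5, 77/25)
obs 3: x=7/4 → posterior Normal(-11/128, 77/32)
obs 4: x=3 → posterior Normal(73/156, 77/39)
obs 5: x=7/2 → posterior Normal(171/184, 77/46)
obs 6: x=-9 → posterior Normal(-81/212, 77/53)
obs 7: x=2 → posterior Normal(-5/48, 77/60)
obs 8: x=8 → posterior Normal(199/268, 77/67)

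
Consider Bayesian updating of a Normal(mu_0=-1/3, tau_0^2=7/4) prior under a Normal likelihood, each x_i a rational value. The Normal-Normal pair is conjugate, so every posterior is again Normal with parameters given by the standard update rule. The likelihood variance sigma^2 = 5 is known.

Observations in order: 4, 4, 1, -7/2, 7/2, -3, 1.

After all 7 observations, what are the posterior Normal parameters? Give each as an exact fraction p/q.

obs 1: x=4 → posterior Normal(64/81, 35/27)
obs 2: x=4 → posterior Normal(74/51, 35/34)
obs 3: x=1 → posterior Normal(169/123, 35/41)
obs 4: x=-7/2 → posterior Normal(191/288, 35/48)
obs 5: x=7/2 → posterior Normal(169/165, 7/11)
obs 6: x=-3 → posterior Normal(53/93, 35/62)
obs 7: x=1 → posterior Normal(127/207, 35/69)

mu_0=127/207, tau_0^2=35/69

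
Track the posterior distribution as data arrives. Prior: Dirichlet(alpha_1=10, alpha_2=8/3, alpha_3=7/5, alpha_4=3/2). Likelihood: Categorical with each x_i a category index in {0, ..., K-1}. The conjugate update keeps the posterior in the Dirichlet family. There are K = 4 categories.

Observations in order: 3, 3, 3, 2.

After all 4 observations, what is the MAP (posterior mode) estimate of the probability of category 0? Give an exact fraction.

obs 1: x=3 → posterior Dirichlet(10, 8/3, 7/5, 5/2)
obs 2: x=3 → posterior Dirichlet(10, 8/3, 7/5, 7/2)
obs 3: x=3 → posterior Dirichlet(10, 8/3, 7/5, 9/2)
obs 4: x=2 → posterior Dirichlet(10, 8/3, 12/5, 9/2)

270/467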